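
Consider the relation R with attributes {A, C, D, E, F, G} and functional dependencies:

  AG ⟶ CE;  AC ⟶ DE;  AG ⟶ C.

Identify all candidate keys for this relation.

{A, F, G}

Attributes A, F, G never appear on any right-hand side, so every candidate key must contain {A, F, G}.
{A, F, G}⁺ = {A, C, D, E, F, G}, which is all of the schema, so {A, F, G} is the only candidate key.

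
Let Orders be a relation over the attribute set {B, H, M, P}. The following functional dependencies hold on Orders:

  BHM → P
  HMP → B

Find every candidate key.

Attributes H, M never appear on any right-hand side, so every candidate key must contain {H, M}.
{H, M}⁺ = {H, M}, which is not all of the schema, so we must add further attributes.
{B, H, M}⁺: BHM→P adds P → {B, H, M, P}. Minimal: {H, M}⁺ = {H, M}; {B, M}⁺ = {B, M}; {B, H}⁺ = {B, H} — none reach the full schema.
{H, M, P}⁺: HMP→B adds B → {B, H, M, P}. Minimal: {M, P}⁺ = {M, P}; {H, P}⁺ = {H, P}; {H, M}⁺ = {H, M} — none reach the full schema.
Any other superkey contains one of these as a subset, so there are no further candidate keys.

{B, H, M}, {H, M, P}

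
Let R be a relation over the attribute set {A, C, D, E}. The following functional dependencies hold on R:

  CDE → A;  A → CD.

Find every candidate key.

Attribute E never appears on the right-hand side of any dependency, so E must belong to every candidate key.
{E}⁺ = {E}, which is not all of the schema, so we must add further attributes.
{A, E}⁺: A→CD adds C, D → {A, C, D, E}. Minimal: {E}⁺ = {E}; {A}⁺ = {A, C, D} — none reach the full schema.
{C, D, E}⁺: CDE→A adds A → {A, C, D, E}. Minimal: {D, E}⁺ = {D, E}; {C, E}⁺ = {C, E}; {C, D}⁺ = {C, D} — none reach the full schema.

AE, CDE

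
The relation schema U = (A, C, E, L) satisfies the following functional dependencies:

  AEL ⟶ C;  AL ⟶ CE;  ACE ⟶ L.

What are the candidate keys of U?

Attribute A never appears on the right-hand side of any dependency, so A must belong to every candidate key.
{A}⁺ = {A}, which is not all of the schema, so we must add further attributes.
{A, L}⁺: AL→CE adds C, E → {A, C, E, L}. Minimal: {L}⁺ = {L}; {A}⁺ = {A} — none reach the full schema.
{A, C, E}⁺: ACE→L adds L → {A, C, E, L}. Minimal: {C, E}⁺ = {C, E}; {A, E}⁺ = {A, E}; {A, C}⁺ = {A, C} — none reach the full schema.

(A, L); (A, C, E)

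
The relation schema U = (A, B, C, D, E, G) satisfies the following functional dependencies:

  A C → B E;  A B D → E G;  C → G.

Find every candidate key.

Attributes A, C, D never appear on any right-hand side, so every candidate key must contain {A, C, D}.
{A, C, D}⁺ = {A, B, C, D, E, G}, which is all of the schema, so {A, C, D} is the only candidate key.

(A, C, D)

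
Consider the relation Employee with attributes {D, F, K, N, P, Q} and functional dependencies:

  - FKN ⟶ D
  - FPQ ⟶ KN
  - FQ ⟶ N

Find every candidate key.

Attributes F, P, Q never appear on any right-hand side, so every candidate key must contain {F, P, Q}.
{F, P, Q}⁺ = {D, F, K, N, P, Q}, which is all of the schema, so {F, P, Q} is the only candidate key.

{F, P, Q}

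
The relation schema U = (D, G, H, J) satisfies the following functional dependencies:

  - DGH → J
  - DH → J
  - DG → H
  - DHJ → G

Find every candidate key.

{D, G}⁺: DG→H adds H; DGH→J adds J → {D, G, H, J}. Minimal: {G}⁺ = {G}; {D}⁺ = {D} — none reach the full schema.
{D, H}⁺: DH→J adds J; DHJ→G adds G → {D, G, H, J}. Minimal: {H}⁺ = {H}; {D}⁺ = {D} — none reach the full schema.

(D, G), (D, H)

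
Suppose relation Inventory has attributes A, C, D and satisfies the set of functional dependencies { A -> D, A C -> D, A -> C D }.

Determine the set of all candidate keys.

Attribute A never appears on the right-hand side of any dependency, so A must belong to every candidate key.
{A}⁺ = {A, C, D}, which is all of the schema, so {A} is the only candidate key.

{A}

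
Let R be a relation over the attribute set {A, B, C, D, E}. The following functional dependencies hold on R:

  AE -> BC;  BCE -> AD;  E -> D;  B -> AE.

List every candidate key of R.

B; AE

{B}⁺: B→AE adds A, E; AE→BC adds C; BCE→AD adds D → {A, B, C, D, E}.
{A, E}⁺: AE→BC adds B, C; BCE→AD adds D → {A, B, C, D, E}. Minimal: {E}⁺ = {D, E}; {A}⁺ = {A} — none reach the full schema.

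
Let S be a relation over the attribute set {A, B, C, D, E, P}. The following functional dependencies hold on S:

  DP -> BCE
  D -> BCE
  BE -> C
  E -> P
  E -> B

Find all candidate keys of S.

Attributes A, D never appear on any right-hand side, so every candidate key must contain {A, D}.
{A, D}⁺ = {A, B, C, D, E, P}, which is all of the schema, so {A, D} is the only candidate key.

{A, D}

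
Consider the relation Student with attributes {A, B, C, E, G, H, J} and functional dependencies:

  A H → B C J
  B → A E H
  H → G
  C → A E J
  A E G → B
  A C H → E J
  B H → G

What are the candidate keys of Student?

(B); (A, H); (C, G); (C, H); (A, E, G)

{B}⁺: B→AEH adds A, E, H; H→G adds G; AH→BCJ adds C, J → {A, B, C, E, G, H, J}.
{A, H}⁺: AH→BCJ adds B, C, J; B→AEH adds E; H→G adds G → {A, B, C, E, G, H, J}.
{C, G}⁺: C→AEJ adds A, E, J; AEG→B adds B; B→AEH adds H → {A, B, C, E, G, H, J}.
{C, H}⁺: H→G adds G; C→AEJ adds A, E, J; AEG→B adds B → {A, B, C, E, G, H, J}.
{A, E, G}⁺: AEG→B adds B; B→AEH adds H; AH→BCJ adds C, J → {A, B, C, E, G, H, J}.
Any other superkey contains one of these as a subset, so there are no further candidate keys.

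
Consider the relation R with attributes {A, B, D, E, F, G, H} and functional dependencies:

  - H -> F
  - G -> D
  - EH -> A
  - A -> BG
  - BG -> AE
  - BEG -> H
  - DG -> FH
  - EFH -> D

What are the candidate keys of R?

A; BG; EG; EH

{A}⁺: A→BG adds B, G; BG→AE adds E; BEG→H adds H; H→F adds F; G→D adds D → {A, B, D, E, F, G, H}.
{B, G}⁺: G→D adds D; BG→AE adds A, E; BEG→H adds H; DG→FH adds F → {A, B, D, E, F, G, H}. Minimal: {G}⁺ = {D, F, G, H}; {B}⁺ = {B} — none reach the full schema.
{E, G}⁺: G→D adds D; DG→FH adds F, H; EH→A adds A; A→BG adds B → {A, B, D, E, F, G, H}. Minimal: {G}⁺ = {D, F, G, H}; {E}⁺ = {E} — none reach the full schema.
{E, H}⁺: H→F adds F; EH→A adds A; A→BG adds B, G; EFH→D adds D → {A, B, D, E, F, G, H}. Minimal: {H}⁺ = {F, H}; {E}⁺ = {E} — none reach the full schema.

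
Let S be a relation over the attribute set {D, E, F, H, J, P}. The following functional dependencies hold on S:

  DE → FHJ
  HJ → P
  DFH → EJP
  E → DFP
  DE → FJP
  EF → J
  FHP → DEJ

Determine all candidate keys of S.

{E}⁺: E→DFP adds D, F, P; DE→FJP adds J; DE→FHJ adds H → {D, E, F, H, J, P}.
{D, F, H}⁺: DFH→EJP adds E, J, P → {D, E, F, H, J, P}. Minimal: {F, H}⁺ = {F, H}; {D, H}⁺ = {D, H}; {D, F}⁺ = {D, F} — none reach the full schema.
{F, H, J}⁺: HJ→P adds P; FHP→DEJ adds D, E → {D, E, F, H, J, P}. Minimal: {H, J}⁺ = {H, J, P}; {F, J}⁺ = {F, J}; {F, H}⁺ = {F, H} — none reach the full schema.
{F, H, P}⁺: FHP→DEJ adds D, E, J → {D, E, F, H, J, P}. Minimal: {H, P}⁺ = {H, P}; {F, P}⁺ = {F, P}; {F, H}⁺ = {F, H} — none reach the full schema.

(E), (D, F, H), (F, H, J), (F, H, P)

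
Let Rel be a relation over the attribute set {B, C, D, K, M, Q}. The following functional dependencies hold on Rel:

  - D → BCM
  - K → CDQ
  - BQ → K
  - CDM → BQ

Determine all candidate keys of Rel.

D, K, BQ

{D}⁺: D→BCM adds B, C, M; CDM→BQ adds Q; BQ→K adds K → {B, C, D, K, M, Q}.
{K}⁺: K→CDQ adds C, D, Q; D→BCM adds B, M → {B, C, D, K, M, Q}.
{B, Q}⁺: BQ→K adds K; K→CDQ adds C, D; D→BCM adds M → {B, C, D, K, M, Q}.
Any other superkey contains one of these as a subset, so there are no further candidate keys.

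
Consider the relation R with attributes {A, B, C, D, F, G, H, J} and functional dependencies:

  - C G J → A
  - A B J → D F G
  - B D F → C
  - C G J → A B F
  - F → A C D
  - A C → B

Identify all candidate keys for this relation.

{F, H, J}; {A, B, H, J}; {A, C, H, J}; {C, G, H, J}

Attributes H, J never appear on any right-hand side, so every candidate key must contain {H, J}.
{H, J}⁺ = {H, J}, which is not all of the schema, so we must add further attributes.
{F, H, J}⁺: F→ACD adds A, C, D; AC→B adds B; ABJ→DFG adds G → {A, B, C, D, F, G, H, J}. Minimal: {H, J}⁺ = {H, J}; {F, J}⁺ = {A, B, C, D, F, G, J}; {F, H}⁺ = {A, B, C, D, F, H} — none reach the full schema.
{A, B, H, J}⁺: ABJ→DFG adds D, F, G; BDF→C adds C → {A, B, C, D, F, G, H, J}. Minimal: {B, H, J}⁺ = {B, H, J}; {A, H, J}⁺ = {A, H, J}; {A, B, J}⁺ = {A, B, C, D, F, G, J}; … — none reach the full schema.
{A, C, H, J}⁺: AC→B adds B; ABJ→DFG adds D, F, G → {A, B, C, D, F, G, H, J}. Minimal: {C, H, J}⁺ = {C, H, J}; {A, H, J}⁺ = {A, H, J}; {A, C, J}⁺ = {A, B, C, D, F, G, J}; … — none reach the full schema.
{C, G, H, J}⁺: CGJ→A adds A; CGJ→ABF adds B, F; F→ACD adds D → {A, B, C, D, F, G, H, J}. Minimal: {G, H, J}⁺ = {G, H, J}; {C, H, J}⁺ = {C, H, J}; {C, G, J}⁺ = {A, B, C, D, F, G, J}; … — none reach the full schema.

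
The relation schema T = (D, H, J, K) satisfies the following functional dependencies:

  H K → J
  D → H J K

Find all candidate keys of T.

{D}

Attribute D never appears on the right-hand side of any dependency, so D must belong to every candidate key.
{D}⁺ = {D, H, J, K}, which is all of the schema, so {D} is the only candidate key.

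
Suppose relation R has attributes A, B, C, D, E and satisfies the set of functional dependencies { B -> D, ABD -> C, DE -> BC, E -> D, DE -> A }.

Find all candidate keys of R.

{E}

Attribute E never appears on the right-hand side of any dependency, so E must belong to every candidate key.
{E}⁺ = {A, B, C, D, E}, which is all of the schema, so {E} is the only candidate key.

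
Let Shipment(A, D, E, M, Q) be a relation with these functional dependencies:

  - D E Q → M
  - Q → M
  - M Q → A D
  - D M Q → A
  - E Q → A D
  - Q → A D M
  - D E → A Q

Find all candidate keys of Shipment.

{D, E}; {E, Q}

{D, E}⁺: DE→AQ adds A, Q; DEQ→M adds M → {A, D, E, M, Q}. Minimal: {E}⁺ = {E}; {D}⁺ = {D} — none reach the full schema.
{E, Q}⁺: Q→M adds M; MQ→AD adds A, D → {A, D, E, M, Q}. Minimal: {Q}⁺ = {A, D, M, Q}; {E}⁺ = {E} — none reach the full schema.
Any other superkey contains one of these as a subset, so there are no further candidate keys.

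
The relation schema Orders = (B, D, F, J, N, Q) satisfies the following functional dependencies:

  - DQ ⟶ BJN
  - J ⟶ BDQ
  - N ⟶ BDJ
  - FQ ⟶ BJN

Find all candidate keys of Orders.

Attribute F never appears on the right-hand side of any dependency, so F must belong to every candidate key.
{F}⁺ = {F}, which is not all of the schema, so we must add further attributes.
{F, J}⁺: J→BDQ adds B, D, Q; FQ→BJN adds N → {B, D, F, J, N, Q}. Minimal: {J}⁺ = {B, D, J, N, Q}; {F}⁺ = {F} — none reach the full schema.
{F, N}⁺: N→BDJ adds B, D, J; J→BDQ adds Q → {B, D, F, J, N, Q}. Minimal: {N}⁺ = {B, D, J, N, Q}; {F}⁺ = {F} — none reach the full schema.
{F, Q}⁺: FQ→BJN adds B, J, N; J→BDQ adds D → {B, D, F, J, N, Q}. Minimal: {Q}⁺ = {Q}; {F}⁺ = {F} — none reach the full schema.
Any other superkey contains one of these as a subset, so there are no further candidate keys.

{F, J}; {F, N}; {F, Q}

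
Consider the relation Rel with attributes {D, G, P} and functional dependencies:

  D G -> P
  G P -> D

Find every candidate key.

DG; GP

{D, G}⁺: DG→P adds P → {D, G, P}.
{G, P}⁺: GP→D adds D → {D, G, P}.
Any other superkey contains one of these as a subset, so there are no further candidate keys.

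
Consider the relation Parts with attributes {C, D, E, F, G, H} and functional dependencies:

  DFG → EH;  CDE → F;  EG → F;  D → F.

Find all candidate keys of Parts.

Attributes C, D, G never appear on any right-hand side, so every candidate key must contain {C, D, G}.
{C, D, G}⁺ = {C, D, E, F, G, H}, which is all of the schema, so {C, D, G} is the only candidate key.

{C, D, G}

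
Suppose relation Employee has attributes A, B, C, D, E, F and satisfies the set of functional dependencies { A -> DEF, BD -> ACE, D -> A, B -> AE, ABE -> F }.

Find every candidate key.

{B}

Attribute B never appears on the right-hand side of any dependency, so B must belong to every candidate key.
{B}⁺ = {A, B, C, D, E, F}, which is all of the schema, so {B} is the only candidate key.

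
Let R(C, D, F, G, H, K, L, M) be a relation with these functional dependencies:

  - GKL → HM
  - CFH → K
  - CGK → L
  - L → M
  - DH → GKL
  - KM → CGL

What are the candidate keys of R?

Attributes D, F never appear on any right-hand side, so every candidate key must contain {D, F}.
{D, F}⁺ = {D, F}, which is not all of the schema, so we must add further attributes.
{D, F, H}⁺: DH→GKL adds G, K, L; GKL→HM adds M; KM→CGL adds C → {C, D, F, G, H, K, L, M}. Minimal: {F, H}⁺ = {F, H}; {D, H}⁺ = {C, D, G, H, K, L, M}; {D, F}⁺ = {D, F} — none reach the full schema.
{D, F, K, L}⁺: L→M adds M; KM→CGL adds C, G; GKL→HM adds H → {C, D, F, G, H, K, L, M}. Minimal: {F, K, L}⁺ = {C, F, G, H, K, L, M}; {D, K, L}⁺ = {C, D, G, H, K, L, M}; {D, F, L}⁺ = {D, F, L, M}; … — none reach the full schema.
{D, F, K, M}⁺: KM→CGL adds C, G, L; GKL→HM adds H → {C, D, F, G, H, K, L, M}. Minimal: {F, K, M}⁺ = {C, F, G, H, K, L, M}; {D, K, M}⁺ = {C, D, G, H, K, L, M}; {D, F, M}⁺ = {D, F, M}; … — none reach the full schema.
{C, D, F, G, K}⁺: CGK→L adds L; L→M adds M; GKL→HM adds H → {C, D, F, G, H, K, L, M}. Minimal: {D, F, G, K}⁺ = {D, F, G, K}; {C, F, G, K}⁺ = {C, F, G, H, K, L, M}; {C, D, G, K}⁺ = {C, D, G, H, K, L, M}; … — none reach the full schema.
Any other superkey contains one of these as a subset, so there are no further candidate keys.

{D, F, H}; {D, F, K, L}; {D, F, K, M}; {C, D, F, G, K}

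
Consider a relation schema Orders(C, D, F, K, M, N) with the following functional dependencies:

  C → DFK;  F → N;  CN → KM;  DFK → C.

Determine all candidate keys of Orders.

{C}⁺: C→DFK adds D, F, K; F→N adds N; CN→KM adds M → {C, D, F, K, M, N}.
{D, F, K}⁺: F→N adds N; DFK→C adds C; CN→KM adds M → {C, D, F, K, M, N}. Minimal: {F, K}⁺ = {F, K, N}; {D, K}⁺ = {D, K}; {D, F}⁺ = {D, F, N} — none reach the full schema.

(C); (D, F, K)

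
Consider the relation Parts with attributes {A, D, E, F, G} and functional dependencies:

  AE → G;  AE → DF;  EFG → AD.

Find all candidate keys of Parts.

(A, E), (E, F, G)

Attribute E never appears on the right-hand side of any dependency, so E must belong to every candidate key.
{E}⁺ = {E}, which is not all of the schema, so we must add further attributes.
{A, E}⁺: AE→G adds G; AE→DF adds D, F → {A, D, E, F, G}. Minimal: {E}⁺ = {E}; {A}⁺ = {A} — none reach the full schema.
{E, F, G}⁺: EFG→AD adds A, D → {A, D, E, F, G}. Minimal: {F, G}⁺ = {F, G}; {E, G}⁺ = {E, G}; {E, F}⁺ = {E, F} — none reach the full schema.
Any other superkey contains one of these as a subset, so there are no further candidate keys.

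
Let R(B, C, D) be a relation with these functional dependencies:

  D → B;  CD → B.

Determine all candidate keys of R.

Attributes C, D never appear on any right-hand side, so every candidate key must contain {C, D}.
{C, D}⁺ = {B, C, D}, which is all of the schema, so {C, D} is the only candidate key.

(C, D)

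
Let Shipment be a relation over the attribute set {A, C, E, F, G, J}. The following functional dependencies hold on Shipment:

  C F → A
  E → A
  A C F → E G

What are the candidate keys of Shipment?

{C, F, J}⁺: CF→A adds A; ACF→EG adds E, G → {A, C, E, F, G, J}. Minimal: {F, J}⁺ = {F, J}; {C, J}⁺ = {C, J}; {C, F}⁺ = {A, C, E, F, G} — none reach the full schema.
No other minimal superkey exists.

(C, F, J)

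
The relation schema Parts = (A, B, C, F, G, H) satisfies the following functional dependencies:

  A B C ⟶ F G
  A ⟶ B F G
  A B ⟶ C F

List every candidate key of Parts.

Attributes A, H never appear on any right-hand side, so every candidate key must contain {A, H}.
{A, H}⁺ = {A, B, C, F, G, H}, which is all of the schema, so {A, H} is the only candidate key.

{A, H}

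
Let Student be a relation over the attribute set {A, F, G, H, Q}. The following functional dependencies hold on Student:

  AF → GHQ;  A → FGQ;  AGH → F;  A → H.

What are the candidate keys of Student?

{A}

Attribute A never appears on the right-hand side of any dependency, so A must belong to every candidate key.
{A}⁺ = {A, F, G, H, Q}, which is all of the schema, so {A} is the only candidate key.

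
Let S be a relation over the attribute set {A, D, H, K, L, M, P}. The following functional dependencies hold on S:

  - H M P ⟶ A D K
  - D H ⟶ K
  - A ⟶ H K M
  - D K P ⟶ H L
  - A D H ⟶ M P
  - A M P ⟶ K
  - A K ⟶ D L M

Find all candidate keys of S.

{A}⁺: A→HKM adds H, K, M; AK→DLM adds D, L; ADH→MP adds P → {A, D, H, K, L, M, P}.
{H, M, P}⁺: HMP→ADK adds A, D, K; DKP→HL adds L → {A, D, H, K, L, M, P}. Minimal: {M, P}⁺ = {M, P}; {H, P}⁺ = {H, P}; {H, M}⁺ = {H, M} — none reach the full schema.
{D, K, M, P}⁺: DKP→HL adds H, L; HMP→ADK adds A → {A, D, H, K, L, M, P}. Minimal: {K, M, P}⁺ = {K, M, P}; {D, M, P}⁺ = {D, M, P}; {D, K, P}⁺ = {D, H, K, L, P}; … — none reach the full schema.

{A}; {H, M, P}; {D, K, M, P}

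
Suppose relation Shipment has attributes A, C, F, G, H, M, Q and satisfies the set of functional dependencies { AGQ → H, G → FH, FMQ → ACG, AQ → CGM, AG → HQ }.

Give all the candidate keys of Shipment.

{A, G}, {A, Q}, {F, M, Q}, {G, M, Q}

{A, G}⁺: G→FH adds F, H; AG→HQ adds Q; AQ→CGM adds C, M → {A, C, F, G, H, M, Q}.
{A, Q}⁺: AQ→CGM adds C, G, M; AG→HQ adds H; G→FH adds F → {A, C, F, G, H, M, Q}.
{F, M, Q}⁺: FMQ→ACG adds A, C, G; AG→HQ adds H → {A, C, F, G, H, M, Q}.
{G, M, Q}⁺: G→FH adds F, H; FMQ→ACG adds A, C → {A, C, F, G, H, M, Q}.
Any other superkey contains one of these as a subset, so there are no further candidate keys.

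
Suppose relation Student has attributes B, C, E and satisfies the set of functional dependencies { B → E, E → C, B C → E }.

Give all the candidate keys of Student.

B

Attribute B never appears on the right-hand side of any dependency, so B must belong to every candidate key.
{B}⁺ = {B, C, E}, which is all of the schema, so {B} is the only candidate key.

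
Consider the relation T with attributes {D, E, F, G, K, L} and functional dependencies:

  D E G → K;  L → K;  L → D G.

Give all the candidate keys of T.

(E, F, L)

Attributes E, F, L never appear on any right-hand side, so every candidate key must contain {E, F, L}.
{E, F, L}⁺ = {D, E, F, G, K, L}, which is all of the schema, so {E, F, L} is the only candidate key.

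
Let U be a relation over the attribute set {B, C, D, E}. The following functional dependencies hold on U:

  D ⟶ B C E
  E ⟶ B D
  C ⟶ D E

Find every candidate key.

{C}⁺: C→DE adds D, E; D→BCE adds B → {B, C, D, E}.
{D}⁺: D→BCE adds B, C, E → {B, C, D, E}.
{E}⁺: E→BD adds B, D; D→BCE adds C → {B, C, D, E}.
Any other superkey contains one of these as a subset, so there are no further candidate keys.

{C}; {D}; {E}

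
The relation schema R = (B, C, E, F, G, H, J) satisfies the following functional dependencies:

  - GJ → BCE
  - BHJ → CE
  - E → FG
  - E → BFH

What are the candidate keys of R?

EJ, GJ, BHJ

{E, J}⁺: E→FG adds F, G; E→BFH adds B, H; GJ→BCE adds C → {B, C, E, F, G, H, J}. Minimal: {J}⁺ = {J}; {E}⁺ = {B, E, F, G, H} — none reach the full schema.
{G, J}⁺: GJ→BCE adds B, C, E; E→FG adds F; E→BFH adds H → {B, C, E, F, G, H, J}. Minimal: {J}⁺ = {J}; {G}⁺ = {G} — none reach the full schema.
{B, H, J}⁺: BHJ→CE adds C, E; E→FG adds F, G → {B, C, E, F, G, H, J}. Minimal: {H, J}⁺ = {H, J}; {B, J}⁺ = {B, J}; {B, H}⁺ = {B, H} — none reach the full schema.
Any other superkey contains one of these as a subset, so there are no further candidate keys.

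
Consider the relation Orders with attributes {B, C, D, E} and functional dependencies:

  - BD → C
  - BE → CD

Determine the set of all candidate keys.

Attributes B, E never appear on any right-hand side, so every candidate key must contain {B, E}.
{B, E}⁺ = {B, C, D, E}, which is all of the schema, so {B, E} is the only candidate key.

{B, E}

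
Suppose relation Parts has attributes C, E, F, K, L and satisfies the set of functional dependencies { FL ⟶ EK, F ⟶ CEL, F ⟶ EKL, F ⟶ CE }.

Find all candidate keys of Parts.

F

Attribute F never appears on the right-hand side of any dependency, so F must belong to every candidate key.
{F}⁺ = {C, E, F, K, L}, which is all of the schema, so {F} is the only candidate key.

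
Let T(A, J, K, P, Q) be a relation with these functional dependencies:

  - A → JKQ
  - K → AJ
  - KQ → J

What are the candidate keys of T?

Attribute P never appears on the right-hand side of any dependency, so P must belong to every candidate key.
{P}⁺ = {P}, which is not all of the schema, so we must add further attributes.
{A, P}⁺: A→JKQ adds J, K, Q → {A, J, K, P, Q}. Minimal: {P}⁺ = {P}; {A}⁺ = {A, J, K, Q} — none reach the full schema.
{K, P}⁺: K→AJ adds A, J; A→JKQ adds Q → {A, J, K, P, Q}. Minimal: {P}⁺ = {P}; {K}⁺ = {A, J, K, Q} — none reach the full schema.

(A, P); (K, P)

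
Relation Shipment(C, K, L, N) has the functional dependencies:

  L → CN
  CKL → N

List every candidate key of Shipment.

{K, L}

Attributes K, L never appear on any right-hand side, so every candidate key must contain {K, L}.
{K, L}⁺ = {C, K, L, N}, which is all of the schema, so {K, L} is the only candidate key.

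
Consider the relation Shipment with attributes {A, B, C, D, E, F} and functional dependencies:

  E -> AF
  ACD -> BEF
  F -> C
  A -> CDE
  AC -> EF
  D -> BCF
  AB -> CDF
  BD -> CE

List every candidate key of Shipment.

{A}, {D}, {E}

{A}⁺: A→CDE adds C, D, E; AC→EF adds F; D→BCF adds B → {A, B, C, D, E, F}.
{D}⁺: D→BCF adds B, C, F; BD→CE adds E; E→AF adds A → {A, B, C, D, E, F}.
{E}⁺: E→AF adds A, F; F→C adds C; A→CDE adds D; D→BCF adds B → {A, B, C, D, E, F}.
Any other superkey contains one of these as a subset, so there are no further candidate keys.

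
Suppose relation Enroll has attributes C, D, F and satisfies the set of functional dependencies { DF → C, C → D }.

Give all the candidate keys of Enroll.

Attribute F never appears on the right-hand side of any dependency, so F must belong to every candidate key.
{F}⁺ = {F}, which is not all of the schema, so we must add further attributes.
{C, F}⁺: C→D adds D → {C, D, F}.
{D, F}⁺: DF→C adds C → {C, D, F}.

(C, F), (D, F)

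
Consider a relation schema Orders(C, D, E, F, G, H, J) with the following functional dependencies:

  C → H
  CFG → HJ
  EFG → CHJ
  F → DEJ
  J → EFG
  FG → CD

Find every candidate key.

{F}, {J}

{F}⁺: F→DEJ adds D, E, J; J→EFG adds G; FG→CD adds C; C→H adds H → {C, D, E, F, G, H, J}.
{J}⁺: J→EFG adds E, F, G; FG→CD adds C, D; C→H adds H → {C, D, E, F, G, H, J}.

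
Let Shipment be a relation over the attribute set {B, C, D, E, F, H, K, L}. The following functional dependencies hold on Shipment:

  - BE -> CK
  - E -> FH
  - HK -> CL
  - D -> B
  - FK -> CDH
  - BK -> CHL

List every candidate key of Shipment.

{B, E}, {D, E}, {E, K}

Attribute E never appears on the right-hand side of any dependency, so E must belong to every candidate key.
{E}⁺ = {E, F, H}, which is not all of the schema, so we must add further attributes.
{B, E}⁺: BE→CK adds C, K; E→FH adds F, H; HK→CL adds L; FK→CDH adds D → {B, C, D, E, F, H, K, L}. Minimal: {E}⁺ = {E, F, H}; {B}⁺ = {B} — none reach the full schema.
{D, E}⁺: E→FH adds F, H; D→B adds B; BE→CK adds C, K; HK→CL adds L → {B, C, D, E, F, H, K, L}. Minimal: {E}⁺ = {E, F, H}; {D}⁺ = {B, D} — none reach the full schema.
{E, K}⁺: E→FH adds F, H; HK→CL adds C, L; FK→CDH adds D; D→B adds B → {B, C, D, E, F, H, K, L}. Minimal: {K}⁺ = {K}; {E}⁺ = {E, F, H} — none reach the full schema.
Any other superkey contains one of these as a subset, so there are no further candidate keys.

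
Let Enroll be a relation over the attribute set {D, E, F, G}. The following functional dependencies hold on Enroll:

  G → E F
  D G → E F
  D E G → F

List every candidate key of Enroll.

Attributes D, G never appear on any right-hand side, so every candidate key must contain {D, G}.
{D, G}⁺ = {D, E, F, G}, which is all of the schema, so {D, G} is the only candidate key.

{D, G}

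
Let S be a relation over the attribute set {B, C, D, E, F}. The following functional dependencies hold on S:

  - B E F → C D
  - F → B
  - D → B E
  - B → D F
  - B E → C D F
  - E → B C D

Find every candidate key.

{B}⁺: B→DF adds D, F; D→BE adds E; BE→CDF adds C → {B, C, D, E, F}.
{D}⁺: D→BE adds B, E; B→DF adds F; BE→CDF adds C → {B, C, D, E, F}.
{E}⁺: E→BCD adds B, C, D; B→DF adds F → {B, C, D, E, F}.
{F}⁺: F→B adds B; B→DF adds D; D→BE adds E; BE→CDF adds C → {B, C, D, E, F}.

B; D; E; F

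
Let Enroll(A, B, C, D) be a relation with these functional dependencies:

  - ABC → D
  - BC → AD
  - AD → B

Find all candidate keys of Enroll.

(B, C), (A, C, D)

Attribute C never appears on the right-hand side of any dependency, so C must belong to every candidate key.
{C}⁺ = {C}, which is not all of the schema, so we must add further attributes.
{B, C}⁺: BC→AD adds A, D → {A, B, C, D}. Minimal: {C}⁺ = {C}; {B}⁺ = {B} — none reach the full schema.
{A, C, D}⁺: AD→B adds B → {A, B, C, D}. Minimal: {C, D}⁺ = {C, D}; {A, D}⁺ = {A, B, D}; {A, C}⁺ = {A, C} — none reach the full schema.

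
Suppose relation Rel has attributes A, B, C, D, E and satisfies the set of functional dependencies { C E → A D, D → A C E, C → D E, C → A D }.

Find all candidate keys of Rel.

{B, C}, {B, D}

Attribute B never appears on the right-hand side of any dependency, so B must belong to every candidate key.
{B}⁺ = {B}, which is not all of the schema, so we must add further attributes.
{B, C}⁺: C→DE adds D, E; C→AD adds A → {A, B, C, D, E}. Minimal: {C}⁺ = {A, C, D, E}; {B}⁺ = {B} — none reach the full schema.
{B, D}⁺: D→ACE adds A, C, E → {A, B, C, D, E}. Minimal: {D}⁺ = {A, C, D, E}; {B}⁺ = {B} — none reach the full schema.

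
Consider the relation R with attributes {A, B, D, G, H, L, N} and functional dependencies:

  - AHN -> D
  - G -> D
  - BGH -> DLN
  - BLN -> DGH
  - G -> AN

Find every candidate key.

(B, G, H), (B, G, L), (B, L, N)

{B, G, H}⁺: G→D adds D; BGH→DLN adds L, N; G→AN adds A → {A, B, D, G, H, L, N}.
{B, G, L}⁺: G→D adds D; G→AN adds A, N; BLN→DGH adds H → {A, B, D, G, H, L, N}.
{B, L, N}⁺: BLN→DGH adds D, G, H; G→AN adds A → {A, B, D, G, H, L, N}.
Any other superkey contains one of these as a subset, so there are no further candidate keys.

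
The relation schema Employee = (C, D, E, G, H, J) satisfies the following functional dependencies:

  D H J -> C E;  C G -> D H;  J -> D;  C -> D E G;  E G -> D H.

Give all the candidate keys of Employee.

{C, J}; {H, J}; {E, G, J}

Attribute J never appears on the right-hand side of any dependency, so J must belong to every candidate key.
{J}⁺ = {D, J}, which is not all of the schema, so we must add further attributes.
{C, J}⁺: J→D adds D; C→DEG adds E, G; EG→DH adds H → {C, D, E, G, H, J}.
{H, J}⁺: J→D adds D; DHJ→CE adds C, E; C→DEG adds G → {C, D, E, G, H, J}.
{E, G, J}⁺: J→D adds D; EG→DH adds H; DHJ→CE adds C → {C, D, E, G, H, J}.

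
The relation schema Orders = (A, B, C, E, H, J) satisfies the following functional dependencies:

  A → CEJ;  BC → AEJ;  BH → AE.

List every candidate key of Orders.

{B, H}⁺: BH→AE adds A, E; A→CEJ adds C, J → {A, B, C, E, H, J}. Minimal: {H}⁺ = {H}; {B}⁺ = {B} — none reach the full schema.

{B, H}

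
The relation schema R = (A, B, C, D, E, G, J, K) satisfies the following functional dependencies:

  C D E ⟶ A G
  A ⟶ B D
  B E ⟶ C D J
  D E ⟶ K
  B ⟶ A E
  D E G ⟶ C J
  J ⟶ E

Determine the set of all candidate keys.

A, B, CDE, CDJ, DEG, DGJ

{A}⁺: A→BD adds B, D; B→AE adds E; BE→CDJ adds C, J; DE→K adds K; CDE→AG adds G → {A, B, C, D, E, G, J, K}.
{B}⁺: B→AE adds A, E; A→BD adds D; BE→CDJ adds C, J; DE→K adds K; CDE→AG adds G → {A, B, C, D, E, G, J, K}.
{C, D, E}⁺: CDE→AG adds A, G; A→BD adds B; BE→CDJ adds J; DE→K adds K → {A, B, C, D, E, G, J, K}.
{C, D, J}⁺: J→E adds E; CDE→AG adds A, G; A→BD adds B; DE→K adds K → {A, B, C, D, E, G, J, K}.
{D, E, G}⁺: DE→K adds K; DEG→CJ adds C, J; CDE→AG adds A; A→BD adds B → {A, B, C, D, E, G, J, K}.
{D, G, J}⁺: J→E adds E; DE→K adds K; DEG→CJ adds C; CDE→AG adds A; A→BD adds B → {A, B, C, D, E, G, J, K}.
Any other superkey contains one of these as a subset, so there are no further candidate keys.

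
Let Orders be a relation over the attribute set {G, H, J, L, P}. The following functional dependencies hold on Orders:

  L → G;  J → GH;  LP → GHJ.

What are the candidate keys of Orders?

Attributes L, P never appear on any right-hand side, so every candidate key must contain {L, P}.
{L, P}⁺ = {G, H, J, L, P}, which is all of the schema, so {L, P} is the only candidate key.

(L, P)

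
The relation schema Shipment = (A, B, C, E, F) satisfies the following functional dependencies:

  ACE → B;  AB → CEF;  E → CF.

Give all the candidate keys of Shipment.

(A, B), (A, E)

{A, B}⁺: AB→CEF adds C, E, F → {A, B, C, E, F}. Minimal: {B}⁺ = {B}; {A}⁺ = {A} — none reach the full schema.
{A, E}⁺: E→CF adds C, F; ACE→B adds B → {A, B, C, E, F}. Minimal: {E}⁺ = {C, E, F}; {A}⁺ = {A} — none reach the full schema.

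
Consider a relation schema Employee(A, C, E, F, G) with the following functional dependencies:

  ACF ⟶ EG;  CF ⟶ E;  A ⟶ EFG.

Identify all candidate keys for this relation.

AC

{A, C}⁺: A→EFG adds E, F, G → {A, C, E, F, G}.
No other minimal superkey exists.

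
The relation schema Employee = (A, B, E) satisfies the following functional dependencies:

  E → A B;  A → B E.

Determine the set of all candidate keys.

{A}⁺: A→BE adds B, E → {A, B, E}.
{E}⁺: E→AB adds A, B → {A, B, E}.

(A); (E)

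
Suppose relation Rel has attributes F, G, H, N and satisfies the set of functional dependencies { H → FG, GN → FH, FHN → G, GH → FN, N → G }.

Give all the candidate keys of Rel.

H, N

{H}⁺: H→FG adds F, G; GH→FN adds N → {F, G, H, N}.
{N}⁺: N→G adds G; GN→FH adds F, H → {F, G, H, N}.
Any other superkey contains one of these as a subset, so there are no further candidate keys.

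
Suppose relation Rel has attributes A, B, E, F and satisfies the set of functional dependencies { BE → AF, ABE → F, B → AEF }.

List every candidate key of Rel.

{B}

{B}⁺: B→AEF adds A, E, F → {A, B, E, F}.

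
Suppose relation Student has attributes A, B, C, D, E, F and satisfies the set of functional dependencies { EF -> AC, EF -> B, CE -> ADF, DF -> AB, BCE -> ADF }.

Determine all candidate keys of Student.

{C, E}, {E, F}

Attribute E never appears on the right-hand side of any dependency, so E must belong to every candidate key.
{E}⁺ = {E}, which is not all of the schema, so we must add further attributes.
{C, E}⁺: CE→ADF adds A, D, F; DF→AB adds B → {A, B, C, D, E, F}. Minimal: {E}⁺ = {E}; {C}⁺ = {C} — none reach the full schema.
{E, F}⁺: EF→AC adds A, C; EF→B adds B; CE→ADF adds D → {A, B, C, D, E, F}. Minimal: {F}⁺ = {F}; {E}⁺ = {E} — none reach the full schema.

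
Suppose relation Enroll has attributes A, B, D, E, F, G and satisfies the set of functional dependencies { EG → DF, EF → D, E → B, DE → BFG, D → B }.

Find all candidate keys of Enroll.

ADE; AEF; AEG

{A, D, E}⁺: E→B adds B; DE→BFG adds F, G → {A, B, D, E, F, G}. Minimal: {D, E}⁺ = {B, D, E, F, G}; {A, E}⁺ = {A, B, E}; {A, D}⁺ = {A, B, D} — none reach the full schema.
{A, E, F}⁺: EF→D adds D; E→B adds B; DE→BFG adds G → {A, B, D, E, F, G}. Minimal: {E, F}⁺ = {B, D, E, F, G}; {A, F}⁺ = {A, F}; {A, E}⁺ = {A, B, E} — none reach the full schema.
{A, E, G}⁺: EG→DF adds D, F; E→B adds B → {A, B, D, E, F, G}. Minimal: {E, G}⁺ = {B, D, E, F, G}; {A, G}⁺ = {A, G}; {A, E}⁺ = {A, B, E} — none reach the full schema.
Any other superkey contains one of these as a subset, so there are no further candidate keys.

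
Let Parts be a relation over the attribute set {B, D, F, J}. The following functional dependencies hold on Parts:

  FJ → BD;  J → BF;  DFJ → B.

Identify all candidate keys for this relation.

{J}

Attribute J never appears on the right-hand side of any dependency, so J must belong to every candidate key.
{J}⁺ = {B, D, F, J}, which is all of the schema, so {J} is the only candidate key.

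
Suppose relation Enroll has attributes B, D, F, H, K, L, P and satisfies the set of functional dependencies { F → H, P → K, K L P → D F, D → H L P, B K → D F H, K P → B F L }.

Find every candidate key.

{D}, {P}, {B, K}

{D}⁺: D→HLP adds H, L, P; P→K adds K; KLP→DF adds F; KP→BFL adds B → {B, D, F, H, K, L, P}.
{P}⁺: P→K adds K; KP→BFL adds B, F, L; F→H adds H; KLP→DF adds D → {B, D, F, H, K, L, P}.
{B, K}⁺: BK→DFH adds D, F, H; D→HLP adds L, P → {B, D, F, H, K, L, P}. Minimal: {K}⁺ = {K}; {B}⁺ = {B} — none reach the full schema.
Any other superkey contains one of these as a subset, so there are no further candidate keys.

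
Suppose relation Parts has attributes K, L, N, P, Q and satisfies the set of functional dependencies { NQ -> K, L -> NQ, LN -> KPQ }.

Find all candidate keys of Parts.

(L)

Attribute L never appears on the right-hand side of any dependency, so L must belong to every candidate key.
{L}⁺ = {K, L, N, P, Q}, which is all of the schema, so {L} is the only candidate key.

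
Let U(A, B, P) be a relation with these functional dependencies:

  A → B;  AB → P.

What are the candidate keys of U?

{A}

{A}⁺: A→B adds B; AB→P adds P → {A, B, P}.
No other minimal superkey exists.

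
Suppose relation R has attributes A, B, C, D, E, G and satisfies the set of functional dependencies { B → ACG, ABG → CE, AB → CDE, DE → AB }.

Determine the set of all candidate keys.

(B), (D, E)

{B}⁺: B→ACG adds A, C, G; ABG→CE adds E; AB→CDE adds D → {A, B, C, D, E, G}.
{D, E}⁺: DE→AB adds A, B; B→ACG adds C, G → {A, B, C, D, E, G}.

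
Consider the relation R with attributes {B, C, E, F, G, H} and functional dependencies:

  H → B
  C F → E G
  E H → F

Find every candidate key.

(C, E, H); (C, F, H)

Attributes C, H never appear on any right-hand side, so every candidate key must contain {C, H}.
{C, H}⁺ = {B, C, H}, which is not all of the schema, so we must add further attributes.
{C, E, H}⁺: H→B adds B; EH→F adds F; CF→EG adds G → {B, C, E, F, G, H}. Minimal: {E, H}⁺ = {B, E, F, H}; {C, H}⁺ = {B, C, H}; {C, E}⁺ = {C, E} — none reach the full schema.
{C, F, H}⁺: H→B adds B; CF→EG adds E, G → {B, C, E, F, G, H}. Minimal: {F, H}⁺ = {B, F, H}; {C, H}⁺ = {B, C, H}; {C, F}⁺ = {C, E, F, G} — none reach the full schema.
Any other superkey contains one of these as a subset, so there are no further candidate keys.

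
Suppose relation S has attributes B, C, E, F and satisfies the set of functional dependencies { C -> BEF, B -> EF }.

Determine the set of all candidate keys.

Attribute C never appears on the right-hand side of any dependency, so C must belong to every candidate key.
{C}⁺ = {B, C, E, F}, which is all of the schema, so {C} is the only candidate key.

C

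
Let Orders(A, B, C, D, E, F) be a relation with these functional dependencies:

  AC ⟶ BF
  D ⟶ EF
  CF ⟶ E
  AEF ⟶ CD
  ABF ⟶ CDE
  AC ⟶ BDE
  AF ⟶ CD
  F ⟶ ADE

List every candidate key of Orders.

(D), (F), (A, C)

{D}⁺: D→EF adds E, F; F→ADE adds A; AEF→CD adds C; AC→BDE adds B → {A, B, C, D, E, F}.
{F}⁺: F→ADE adds A, D, E; AEF→CD adds C; AC→BDE adds B → {A, B, C, D, E, F}.
{A, C}⁺: AC→BF adds B, F; CF→E adds E; AEF→CD adds D → {A, B, C, D, E, F}.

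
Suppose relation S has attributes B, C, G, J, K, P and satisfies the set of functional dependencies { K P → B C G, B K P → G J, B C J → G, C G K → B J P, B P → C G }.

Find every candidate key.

{K, P}, {C, G, K}, {B, C, J, K}

Attribute K never appears on the right-hand side of any dependency, so K must belong to every candidate key.
{K}⁺ = {K}, which is not all of the schema, so we must add further attributes.
{K, P}⁺: KP→BCG adds B, C, G; BKP→GJ adds J → {B, C, G, J, K, P}. Minimal: {P}⁺ = {P}; {K}⁺ = {K} — none reach the full schema.
{C, G, K}⁺: CGK→BJP adds B, J, P → {B, C, G, J, K, P}. Minimal: {G, K}⁺ = {G, K}; {C, K}⁺ = {C, K}; {C, G}⁺ = {C, G} — none reach the full schema.
{B, C, J, K}⁺: BCJ→G adds G; CGK→BJP adds P → {B, C, G, J, K, P}. Minimal: {C, J, K}⁺ = {C, J, K}; {B, J, K}⁺ = {B, J, K}; {B, C, K}⁺ = {B, C, K}; … — none reach the full schema.
Any other superkey contains one of these as a subset, so there are no further candidate keys.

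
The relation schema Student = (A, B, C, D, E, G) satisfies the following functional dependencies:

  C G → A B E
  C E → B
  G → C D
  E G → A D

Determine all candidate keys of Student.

Attribute G never appears on the right-hand side of any dependency, so G must belong to every candidate key.
{G}⁺ = {A, B, C, D, E, G}, which is all of the schema, so {G} is the only candidate key.

{G}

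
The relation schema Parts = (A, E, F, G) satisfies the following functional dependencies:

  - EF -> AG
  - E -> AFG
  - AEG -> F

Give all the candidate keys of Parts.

(E)

Attribute E never appears on the right-hand side of any dependency, so E must belong to every candidate key.
{E}⁺ = {A, E, F, G}, which is all of the schema, so {E} is the only candidate key.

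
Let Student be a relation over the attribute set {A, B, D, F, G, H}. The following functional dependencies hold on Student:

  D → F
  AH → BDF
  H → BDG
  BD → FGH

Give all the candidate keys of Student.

{A, H}⁺: AH→BDF adds B, D, F; H→BDG adds G → {A, B, D, F, G, H}. Minimal: {H}⁺ = {B, D, F, G, H}; {A}⁺ = {A} — none reach the full schema.
{A, B, D}⁺: D→F adds F; BD→FGH adds G, H → {A, B, D, F, G, H}. Minimal: {B, D}⁺ = {B, D, F, G, H}; {A, D}⁺ = {A, D, F}; {A, B}⁺ = {A, B} — none reach the full schema.
Any other superkey contains one of these as a subset, so there are no further candidate keys.

{A, H}; {A, B, D}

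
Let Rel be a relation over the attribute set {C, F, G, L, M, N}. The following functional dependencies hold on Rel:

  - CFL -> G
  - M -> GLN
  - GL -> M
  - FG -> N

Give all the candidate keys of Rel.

Attributes C, F never appear on any right-hand side, so every candidate key must contain {C, F}.
{C, F}⁺ = {C, F}, which is not all of the schema, so we must add further attributes.
{C, F, L}⁺: CFL→G adds G; GL→M adds M; FG→N adds N → {C, F, G, L, M, N}. Minimal: {F, L}⁺ = {F, L}; {C, L}⁺ = {C, L}; {C, F}⁺ = {C, F} — none reach the full schema.
{C, F, M}⁺: M→GLN adds G, L, N → {C, F, G, L, M, N}. Minimal: {F, M}⁺ = {F, G, L, M, N}; {C, M}⁺ = {C, G, L, M, N}; {C, F}⁺ = {C, F} — none reach the full schema.
Any other superkey contains one of these as a subset, so there are no further candidate keys.

(C, F, L); (C, F, M)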